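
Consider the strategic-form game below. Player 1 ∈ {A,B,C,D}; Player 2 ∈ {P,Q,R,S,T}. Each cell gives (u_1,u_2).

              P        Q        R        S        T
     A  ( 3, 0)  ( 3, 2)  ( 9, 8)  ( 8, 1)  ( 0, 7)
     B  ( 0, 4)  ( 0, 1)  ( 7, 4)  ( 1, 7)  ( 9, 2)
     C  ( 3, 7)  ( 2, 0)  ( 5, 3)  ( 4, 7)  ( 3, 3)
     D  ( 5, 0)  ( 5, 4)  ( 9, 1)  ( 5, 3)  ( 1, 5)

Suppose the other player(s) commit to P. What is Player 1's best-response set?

argmax u_1 = {D}

u_1(A vs P) = 3
u_1(B vs P) = 0
u_1(C vs P) = 3
u_1(D vs P) = 5
max payoff 5 at {D}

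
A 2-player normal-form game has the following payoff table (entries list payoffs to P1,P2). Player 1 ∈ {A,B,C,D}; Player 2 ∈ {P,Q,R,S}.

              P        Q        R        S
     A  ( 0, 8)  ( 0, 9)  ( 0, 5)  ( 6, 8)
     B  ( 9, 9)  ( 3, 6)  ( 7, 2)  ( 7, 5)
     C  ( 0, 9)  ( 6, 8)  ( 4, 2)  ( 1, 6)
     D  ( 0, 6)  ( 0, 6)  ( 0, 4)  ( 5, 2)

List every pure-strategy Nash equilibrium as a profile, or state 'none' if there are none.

(A,P): not NE [P1→B gives 9>0; P2→Q gives 9>8]
(A,Q): not NE [P1→C gives 6>0]
(A,R): not NE [P1→B gives 7>0; P2→Q gives 9>5]
(A,S): not NE [P1→B gives 7>6; P2→Q gives 9>8]
(B,P): NE
(B,Q): not NE [P1→C gives 6>3; P2→P gives 9>6]
(B,R): not NE [P2→P gives 9>2]
(B,S): not NE [P2→P gives 9>5]
(C,P): not NE [P1→B gives 9>0]
(C,Q): not NE [P2→P gives 9>8]
(C,R): not NE [P1→B gives 7>4; P2→P gives 9>2]
(C,S): not NE [P1→B gives 7>1; P2→P gives 9>6]
(D,P): not NE [P1→B gives 9>0]
(D,Q): not NE [P1→C gives 6>0]
(D,R): not NE [P1→B gives 7>0; P2→Q gives 6>4]
(D,S): not NE [P1→B gives 7>5; P2→Q gives 6>2]

NE set: (B,P)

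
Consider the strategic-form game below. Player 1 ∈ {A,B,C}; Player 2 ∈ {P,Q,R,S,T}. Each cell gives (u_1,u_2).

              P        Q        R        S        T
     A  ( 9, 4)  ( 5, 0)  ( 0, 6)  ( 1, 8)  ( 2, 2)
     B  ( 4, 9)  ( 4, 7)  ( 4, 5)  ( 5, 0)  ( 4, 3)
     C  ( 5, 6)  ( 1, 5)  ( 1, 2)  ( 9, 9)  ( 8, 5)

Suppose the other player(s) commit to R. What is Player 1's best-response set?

u_1(A vs R) = 0
u_1(B vs R) = 4
u_1(C vs R) = 1
max payoff 4 at {B}

argmax u_1 = {B}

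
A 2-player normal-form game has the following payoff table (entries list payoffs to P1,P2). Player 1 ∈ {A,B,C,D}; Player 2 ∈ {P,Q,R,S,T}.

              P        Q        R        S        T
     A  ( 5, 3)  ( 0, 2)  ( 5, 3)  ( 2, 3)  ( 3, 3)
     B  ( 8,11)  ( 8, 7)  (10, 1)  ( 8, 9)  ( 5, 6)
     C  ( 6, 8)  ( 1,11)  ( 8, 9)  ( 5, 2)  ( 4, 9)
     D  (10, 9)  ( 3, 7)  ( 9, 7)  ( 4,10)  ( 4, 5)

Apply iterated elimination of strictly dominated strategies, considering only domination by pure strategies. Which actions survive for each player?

P1 drop A (B beats it: P:8>5 Q:8>0 R:10>5 S:8>2 T:5>3)
P1 drop C (B beats it: P:8>6 Q:8>1 R:10>8 S:8>5 T:5>4)
P2 drop Q (P beats it: B:11>7 D:9>7)
P2 drop R (P beats it: B:11>1 D:9>7)
P2 drop T (P beats it: B:11>6 D:9>5)
P1→{B,D} P2→{P,S}

Remaining: P1:{B,D} P2:{P,S}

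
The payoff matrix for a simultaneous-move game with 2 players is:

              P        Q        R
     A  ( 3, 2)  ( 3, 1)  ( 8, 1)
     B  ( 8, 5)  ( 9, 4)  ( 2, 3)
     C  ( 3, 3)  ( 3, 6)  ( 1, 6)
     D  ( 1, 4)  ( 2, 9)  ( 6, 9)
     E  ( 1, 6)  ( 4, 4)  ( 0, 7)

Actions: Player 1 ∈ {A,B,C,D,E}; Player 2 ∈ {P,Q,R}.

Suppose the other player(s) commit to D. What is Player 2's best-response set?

u_2(P vs D) = 4
u_2(Q vs D) = 9
u_2(R vs D) = 9
max payoff 9 at {Q,R}

BR_2 = {Q,R}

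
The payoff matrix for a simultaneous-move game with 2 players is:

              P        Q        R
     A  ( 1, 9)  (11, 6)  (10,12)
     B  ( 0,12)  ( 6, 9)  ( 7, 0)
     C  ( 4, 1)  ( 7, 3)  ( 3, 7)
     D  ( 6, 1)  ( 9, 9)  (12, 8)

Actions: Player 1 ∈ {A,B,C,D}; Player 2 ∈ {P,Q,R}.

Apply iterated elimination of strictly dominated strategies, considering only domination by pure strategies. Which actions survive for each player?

P1 drop B (A beats it: P:1>0 Q:11>6 R:10>7)
P1 drop C (D beats it: P:6>4 Q:9>7 R:12>3)
P2 drop P (R beats it: A:12>9 D:8>1)
P1→{A,D} P2→{Q,R}

Survivors P1:{A,D} P2:{Q,R}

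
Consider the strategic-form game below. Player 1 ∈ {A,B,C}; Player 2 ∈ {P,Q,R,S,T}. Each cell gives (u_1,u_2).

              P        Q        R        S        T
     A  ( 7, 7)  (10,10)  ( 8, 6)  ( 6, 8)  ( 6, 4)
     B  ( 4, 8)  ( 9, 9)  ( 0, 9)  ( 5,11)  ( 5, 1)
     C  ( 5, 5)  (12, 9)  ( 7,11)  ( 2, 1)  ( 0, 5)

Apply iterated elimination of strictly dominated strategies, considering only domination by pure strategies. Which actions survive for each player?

P1 drop B (A beats it: P:7>4 Q:10>9 R:8>0 S:6>5 T:6>5)
P2 drop P (Q beats it: A:10>7 C:9>5)
P2 drop S (Q beats it: A:10>8 C:9>1)
P2 drop T (Q beats it: A:10>4 C:9>5)
P1→{A,C} P2→{Q,R}

IESDS → P1:{A,C} P2:{Q,R}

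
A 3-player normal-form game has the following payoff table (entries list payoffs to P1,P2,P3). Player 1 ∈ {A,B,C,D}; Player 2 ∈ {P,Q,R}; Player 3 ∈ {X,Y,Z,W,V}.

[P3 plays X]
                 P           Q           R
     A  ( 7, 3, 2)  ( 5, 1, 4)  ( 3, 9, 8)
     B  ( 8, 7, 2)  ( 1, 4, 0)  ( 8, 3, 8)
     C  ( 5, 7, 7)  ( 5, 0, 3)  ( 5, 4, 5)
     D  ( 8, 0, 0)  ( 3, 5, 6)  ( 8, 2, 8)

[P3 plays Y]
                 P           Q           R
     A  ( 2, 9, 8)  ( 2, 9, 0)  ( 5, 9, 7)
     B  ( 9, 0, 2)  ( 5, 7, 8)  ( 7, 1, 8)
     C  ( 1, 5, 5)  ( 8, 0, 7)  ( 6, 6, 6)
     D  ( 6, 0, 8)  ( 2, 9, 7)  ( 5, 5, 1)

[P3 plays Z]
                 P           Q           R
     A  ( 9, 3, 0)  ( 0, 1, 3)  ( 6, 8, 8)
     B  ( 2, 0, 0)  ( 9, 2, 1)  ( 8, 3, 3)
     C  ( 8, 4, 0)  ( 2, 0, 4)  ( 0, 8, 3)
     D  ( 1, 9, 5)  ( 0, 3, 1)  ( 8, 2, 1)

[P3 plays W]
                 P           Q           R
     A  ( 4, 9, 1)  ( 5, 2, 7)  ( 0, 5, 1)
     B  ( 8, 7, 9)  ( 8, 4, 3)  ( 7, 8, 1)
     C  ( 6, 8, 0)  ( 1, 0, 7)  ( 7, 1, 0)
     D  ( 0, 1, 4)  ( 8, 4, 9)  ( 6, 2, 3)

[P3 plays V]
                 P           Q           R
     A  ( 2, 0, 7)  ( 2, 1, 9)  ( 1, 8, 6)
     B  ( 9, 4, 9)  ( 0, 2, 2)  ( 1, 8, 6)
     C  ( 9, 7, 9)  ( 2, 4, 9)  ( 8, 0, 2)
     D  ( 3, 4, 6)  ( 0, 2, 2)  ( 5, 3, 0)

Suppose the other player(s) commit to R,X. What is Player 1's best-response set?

P1 best: {B,D}

u_1(A vs R,X) = 3
u_1(B vs R,X) = 8
u_1(C vs R,X) = 5
u_1(D vs R,X) = 8
max payoff 8 at {B,D}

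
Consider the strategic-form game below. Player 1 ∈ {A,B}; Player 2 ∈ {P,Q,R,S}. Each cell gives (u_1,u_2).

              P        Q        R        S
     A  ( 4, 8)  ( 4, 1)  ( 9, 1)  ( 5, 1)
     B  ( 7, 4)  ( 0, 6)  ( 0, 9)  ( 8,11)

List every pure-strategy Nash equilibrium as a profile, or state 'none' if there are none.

PSNE = {(B,S)}

(A,P): not NE [P1→B gives 7>4]
(A,Q): not NE [P2→P gives 8>1]
(A,R): not NE [P2→P gives 8>1]
(A,S): not NE [P1→B gives 8>5; P2→P gives 8>1]
(B,P): not NE [P2→S gives 11>4]
(B,Q): not NE [P1→A gives 4>0; P2→S gives 11>6]
(B,R): not NE [P1→A gives 9>0; P2→S gives 11>9]
(B,S): NE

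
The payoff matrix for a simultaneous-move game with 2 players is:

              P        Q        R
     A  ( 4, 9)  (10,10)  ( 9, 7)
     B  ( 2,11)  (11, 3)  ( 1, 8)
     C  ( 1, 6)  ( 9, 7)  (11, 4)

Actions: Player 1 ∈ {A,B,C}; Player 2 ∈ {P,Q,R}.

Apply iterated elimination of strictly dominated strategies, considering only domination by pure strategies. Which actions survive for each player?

IESDS → P1:{A,B} P2:{P,Q}

P2 drop R (P beats it: A:9>7 B:11>8 C:6>4)
P1 drop C (A beats it: P:4>1 Q:10>9)
P1→{A,B} P2→{P,Q}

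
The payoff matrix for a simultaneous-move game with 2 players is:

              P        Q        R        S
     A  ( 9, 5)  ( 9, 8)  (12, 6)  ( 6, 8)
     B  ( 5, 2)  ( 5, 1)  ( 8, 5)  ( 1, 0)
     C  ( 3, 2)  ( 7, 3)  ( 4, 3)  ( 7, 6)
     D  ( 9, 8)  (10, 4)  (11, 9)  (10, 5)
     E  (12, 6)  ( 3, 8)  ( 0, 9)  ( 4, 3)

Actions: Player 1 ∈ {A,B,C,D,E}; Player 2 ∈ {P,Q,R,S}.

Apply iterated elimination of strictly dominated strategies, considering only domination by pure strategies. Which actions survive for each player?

P1 drop B (A beats it: P:9>5 Q:9>5 R:12>8 S:6>1)
P1 drop C (D beats it: P:9>3 Q:10>7 R:11>4 S:10>7)
P2 drop P (R beats it: A:6>5 D:9>8 E:9>6)
P1 drop E (A beats it: Q:9>3 R:12>0 S:6>4)
P1→{A,D} P2→{Q,R,S}

IESDS → P1:{A,D} P2:{Q,R,S}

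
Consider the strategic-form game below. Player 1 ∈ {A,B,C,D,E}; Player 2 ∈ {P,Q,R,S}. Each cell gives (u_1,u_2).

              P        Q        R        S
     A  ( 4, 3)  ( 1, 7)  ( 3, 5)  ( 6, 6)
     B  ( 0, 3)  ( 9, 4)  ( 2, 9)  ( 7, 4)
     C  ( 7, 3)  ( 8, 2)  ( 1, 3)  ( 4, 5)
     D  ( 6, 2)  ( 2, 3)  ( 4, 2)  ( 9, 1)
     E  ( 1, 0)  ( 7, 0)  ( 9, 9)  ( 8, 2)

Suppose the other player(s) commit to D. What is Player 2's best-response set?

u_2(P vs D) = 2
u_2(Q vs D) = 3
u_2(R vs D) = 2
u_2(S vs D) = 1
max payoff 3 at {Q}

BR_2 = {Q}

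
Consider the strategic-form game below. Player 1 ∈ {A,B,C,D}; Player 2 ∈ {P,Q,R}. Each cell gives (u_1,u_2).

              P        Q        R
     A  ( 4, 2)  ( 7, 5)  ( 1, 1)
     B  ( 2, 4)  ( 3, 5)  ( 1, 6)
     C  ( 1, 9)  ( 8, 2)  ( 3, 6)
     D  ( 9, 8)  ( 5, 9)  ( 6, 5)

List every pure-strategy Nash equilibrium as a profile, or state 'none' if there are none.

(A,P): not NE [P1→D gives 9>4; P2→Q gives 5>2]
(A,Q): not NE [P1→C gives 8>7]
(A,R): not NE [P1→D gives 6>1; P2→Q gives 5>1]
(B,P): not NE [P1→D gives 9>2; P2→R gives 6>4]
(B,Q): not NE [P1→C gives 8>3; P2→R gives 6>5]
(B,R): not NE [P1→D gives 6>1]
(C,P): not NE [P1→D gives 9>1]
(C,Q): not NE [P2→P gives 9>2]
(C,R): not NE [P1→D gives 6>3; P2→P gives 9>6]
(D,P): not NE [P2→Q gives 9>8]
(D,Q): not NE [P1→C gives 8>5]
(D,R): not NE [P2→Q gives 9>5]

No pure NE.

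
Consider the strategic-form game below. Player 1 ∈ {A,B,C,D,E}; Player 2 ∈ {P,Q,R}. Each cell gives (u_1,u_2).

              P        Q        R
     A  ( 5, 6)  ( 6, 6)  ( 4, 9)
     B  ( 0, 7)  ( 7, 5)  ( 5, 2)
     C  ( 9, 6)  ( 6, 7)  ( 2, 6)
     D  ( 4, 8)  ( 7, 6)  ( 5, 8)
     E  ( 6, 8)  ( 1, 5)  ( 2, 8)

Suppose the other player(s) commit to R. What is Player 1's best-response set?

u_1(A vs R) = 4
u_1(B vs R) = 5
u_1(C vs R) = 2
u_1(D vs R) = 5
u_1(E vs R) = 2
max payoff 5 at {B,D}

argmax u_1 = {B,D}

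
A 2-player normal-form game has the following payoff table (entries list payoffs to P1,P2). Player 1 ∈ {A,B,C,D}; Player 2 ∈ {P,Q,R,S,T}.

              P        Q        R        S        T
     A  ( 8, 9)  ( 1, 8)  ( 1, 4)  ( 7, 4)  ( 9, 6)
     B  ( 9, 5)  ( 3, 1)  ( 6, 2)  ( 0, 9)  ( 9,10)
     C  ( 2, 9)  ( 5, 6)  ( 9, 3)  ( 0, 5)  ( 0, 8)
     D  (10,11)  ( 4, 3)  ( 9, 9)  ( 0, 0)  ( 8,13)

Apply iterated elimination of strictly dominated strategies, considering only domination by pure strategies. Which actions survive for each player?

IESDS → P1:{A,B,D} P2:{P,T}

P2 drop Q (P beats it: A:9>8 B:5>1 C:9>6 D:11>3)
P2 drop R (P beats it: A:9>4 B:5>2 C:9>3 D:11>9)
P1 drop C (A beats it: P:8>2 S:7>0 T:9>0)
P2 drop S (T beats it: A:6>4 B:10>9 D:13>0)
P1→{A,B,D} P2→{P,T}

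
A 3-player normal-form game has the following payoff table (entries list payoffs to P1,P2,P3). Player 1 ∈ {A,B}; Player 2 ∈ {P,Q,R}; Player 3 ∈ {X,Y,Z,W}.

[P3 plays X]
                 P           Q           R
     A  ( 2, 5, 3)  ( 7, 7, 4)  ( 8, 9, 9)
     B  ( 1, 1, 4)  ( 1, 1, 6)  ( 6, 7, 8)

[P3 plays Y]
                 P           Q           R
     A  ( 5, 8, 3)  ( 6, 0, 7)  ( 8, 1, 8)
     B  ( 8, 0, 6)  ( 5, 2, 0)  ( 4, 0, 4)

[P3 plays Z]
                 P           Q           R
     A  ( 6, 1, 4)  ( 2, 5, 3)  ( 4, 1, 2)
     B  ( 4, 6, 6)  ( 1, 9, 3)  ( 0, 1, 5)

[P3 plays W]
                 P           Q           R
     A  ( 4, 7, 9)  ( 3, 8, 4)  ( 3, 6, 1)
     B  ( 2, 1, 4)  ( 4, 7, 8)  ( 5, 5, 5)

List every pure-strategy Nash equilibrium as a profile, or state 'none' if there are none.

Nash profiles: (A,R,X), (B,Q,W)

(A,P,X): not NE [P2→R gives 9>5; P3→W gives 9>3]
(A,P,Y): not NE [P1→B gives 8>5; P3→W gives 9>3]
(A,P,Z): not NE [P2→Q gives 5>1; P3→W gives 9>4]
(A,P,W): not NE [P2→Q gives 8>7]
(A,Q,X): not NE [P2→R gives 9>7; P3→Y gives 7>4]
(A,Q,Y): not NE [P2→P gives 8>0]
(A,Q,Z): not NE [P3→Y gives 7>3]
(A,Q,W): not NE [P1→B gives 4>3; P3→Y gives 7>4]
(A,R,X): NE
(A,R,Y): not NE [P2→P gives 8>1; P3→X gives 9>8]
(A,R,Z): not NE [P2→Q gives 5>1; P3→X gives 9>2]
(A,R,W): not NE [P1→B gives 5>3; P2→Q gives 8>6; P3→X gives 9>1]
(B,P,X): not NE [P1→A gives 2>1; P2→R gives 7>1; P3→Z gives 6>4]
(B,P,Y): not NE [P2→Q gives 2>0]
(B,P,Z): not NE [P1→A gives 6>4; P2→Q gives 9>6]
(B,P,W): not NE [P1→A gives 4>2; P2→Q gives 7>1; P3→Z gives 6>4]
(B,Q,X): not NE [P1→A gives 7>1; P2→R gives 7>1; P3→W gives 8>6]
(B,Q,Y): not NE [P1→A gives 6>5; P3→W gives 8>0]
(B,Q,Z): not NE [P1→A gives 2>1; P3→W gives 8>3]
(B,Q,W): NE
(B,R,X): not NE [P1→A gives 8>6]
(B,R,Y): not NE [P1→A gives 8>4; P2→Q gives 2>0; P3→X gives 8>4]
(B,R,Z): not NE [P1→A gives 4>0; P2→Q gives 9>1; P3→X gives 8>5]
(B,R,W): not NE [P2→Q gives 7>5; P3→X gives 8>5]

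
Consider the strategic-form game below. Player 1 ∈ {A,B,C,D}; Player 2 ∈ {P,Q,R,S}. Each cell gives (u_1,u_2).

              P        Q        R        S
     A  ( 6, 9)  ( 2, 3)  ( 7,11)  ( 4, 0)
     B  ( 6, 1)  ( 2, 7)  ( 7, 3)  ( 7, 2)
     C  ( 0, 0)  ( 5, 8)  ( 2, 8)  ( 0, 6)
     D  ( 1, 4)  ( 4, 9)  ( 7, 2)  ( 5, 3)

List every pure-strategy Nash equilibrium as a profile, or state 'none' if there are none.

(A,P): not NE [P2→R gives 11>9]
(A,Q): not NE [P1→C gives 5>2; P2→R gives 11>3]
(A,R): NE
(A,S): not NE [P1→B gives 7>4; P2→R gives 11>0]
(B,P): not NE [P2→Q gives 7>1]
(B,Q): not NE [P1→C gives 5>2]
(B,R): not NE [P2→Q gives 7>3]
(B,S): not NE [P2→Q gives 7>2]
(C,P): not NE [P1→B gives 6>0; P2→R gives 8>0]
(C,Q): NE
(C,R): not NE [P1→D gives 7>2]
(C,S): not NE [P1→B gives 7>0; P2→R gives 8>6]
(D,P): not NE [P1→B gives 6>1; P2→Q gives 9>4]
(D,Q): not NE [P1→C gives 5>4]
(D,R): not NE [P2→Q gives 9>2]
(D,S): not NE [P1→B gives 7>5; P2→Q gives 9>3]

NE set: (A,R), (C,Q)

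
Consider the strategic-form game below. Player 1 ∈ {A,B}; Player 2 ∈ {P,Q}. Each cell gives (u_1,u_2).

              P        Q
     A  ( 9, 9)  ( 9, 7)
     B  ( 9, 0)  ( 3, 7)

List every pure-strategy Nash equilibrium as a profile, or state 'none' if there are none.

(A,P): NE
(A,Q): not NE [P2→P gives 9>7]
(B,P): not NE [P2→Q gives 7>0]
(B,Q): not NE [P1→A gives 9>3]

NE set: (A,P)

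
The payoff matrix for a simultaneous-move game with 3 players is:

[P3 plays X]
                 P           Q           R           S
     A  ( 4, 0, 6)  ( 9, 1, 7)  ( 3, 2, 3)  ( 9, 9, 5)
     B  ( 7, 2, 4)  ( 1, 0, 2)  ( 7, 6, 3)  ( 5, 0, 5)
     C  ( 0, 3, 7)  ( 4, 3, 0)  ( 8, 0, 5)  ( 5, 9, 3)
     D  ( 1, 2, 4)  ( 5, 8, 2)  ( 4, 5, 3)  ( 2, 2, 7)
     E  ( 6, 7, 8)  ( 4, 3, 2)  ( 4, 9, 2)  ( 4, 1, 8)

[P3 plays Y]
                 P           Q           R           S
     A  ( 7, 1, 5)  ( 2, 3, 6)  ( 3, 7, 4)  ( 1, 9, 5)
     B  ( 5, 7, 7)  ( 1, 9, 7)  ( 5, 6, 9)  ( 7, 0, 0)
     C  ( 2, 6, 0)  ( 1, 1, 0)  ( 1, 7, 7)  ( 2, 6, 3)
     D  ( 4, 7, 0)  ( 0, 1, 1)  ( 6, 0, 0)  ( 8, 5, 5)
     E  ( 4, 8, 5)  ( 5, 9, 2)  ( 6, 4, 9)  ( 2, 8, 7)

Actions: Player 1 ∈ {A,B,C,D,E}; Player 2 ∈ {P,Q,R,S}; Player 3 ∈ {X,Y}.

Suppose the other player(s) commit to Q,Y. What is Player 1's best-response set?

u_1(A vs Q,Y) = 2
u_1(B vs Q,Y) = 1
u_1(C vs Q,Y) = 1
u_1(D vs Q,Y) = 0
u_1(E vs Q,Y) = 5
max payoff 5 at {E}

P1 best: {E}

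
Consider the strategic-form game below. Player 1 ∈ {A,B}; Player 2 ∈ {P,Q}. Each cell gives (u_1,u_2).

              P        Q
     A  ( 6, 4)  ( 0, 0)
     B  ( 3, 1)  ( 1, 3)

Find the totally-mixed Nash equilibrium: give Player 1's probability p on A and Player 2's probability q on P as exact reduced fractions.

(p,q) = (1/3, 1/4)

P1 indiff ⇒ q·6+(1-q)·0 = q·3+(1-q)·1 ⇒ q(3) = (1-q)(1) ⇒ q = 1/4
P2 indiff ⇒ p·4+(1-p)·1 = p·0+(1-p)·3 ⇒ p(4) = (1-p)(2) ⇒ p = 1/3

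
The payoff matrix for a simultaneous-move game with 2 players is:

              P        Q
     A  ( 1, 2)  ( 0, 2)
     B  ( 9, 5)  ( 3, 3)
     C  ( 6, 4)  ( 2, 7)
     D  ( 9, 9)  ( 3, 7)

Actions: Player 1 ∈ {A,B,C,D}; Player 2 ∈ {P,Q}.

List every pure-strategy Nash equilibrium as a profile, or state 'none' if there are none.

(A,P): not NE [P1→D gives 9>1]
(A,Q): not NE [P1→D gives 3>0]
(B,P): NE
(B,Q): not NE [P2→P gives 5>3]
(C,P): not NE [P1→D gives 9>6; P2→Q gives 7>4]
(C,Q): not NE [P1→D gives 3>2]
(D,P): NE
(D,Q): not NE [P2→P gives 9>7]

PSNE = {(B,P), (D,P)}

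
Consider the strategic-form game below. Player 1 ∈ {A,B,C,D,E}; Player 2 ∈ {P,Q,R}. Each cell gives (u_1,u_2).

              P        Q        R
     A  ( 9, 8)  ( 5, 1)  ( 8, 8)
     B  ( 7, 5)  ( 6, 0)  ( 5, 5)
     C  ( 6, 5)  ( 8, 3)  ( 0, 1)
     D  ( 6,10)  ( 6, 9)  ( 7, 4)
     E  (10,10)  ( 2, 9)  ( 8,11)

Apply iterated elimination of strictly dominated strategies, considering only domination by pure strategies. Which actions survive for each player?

P2 drop Q (P beats it: A:8>1 B:5>0 C:5>3 D:10>9 E:10>9)
P1 drop B (A beats it: P:9>7 R:8>5)
P1 drop C (A beats it: P:9>6 R:8>0)
P1 drop D (A beats it: P:9>6 R:8>7)
P1→{A,E} P2→{P,R}

Remaining: P1:{A,E} P2:{P,R}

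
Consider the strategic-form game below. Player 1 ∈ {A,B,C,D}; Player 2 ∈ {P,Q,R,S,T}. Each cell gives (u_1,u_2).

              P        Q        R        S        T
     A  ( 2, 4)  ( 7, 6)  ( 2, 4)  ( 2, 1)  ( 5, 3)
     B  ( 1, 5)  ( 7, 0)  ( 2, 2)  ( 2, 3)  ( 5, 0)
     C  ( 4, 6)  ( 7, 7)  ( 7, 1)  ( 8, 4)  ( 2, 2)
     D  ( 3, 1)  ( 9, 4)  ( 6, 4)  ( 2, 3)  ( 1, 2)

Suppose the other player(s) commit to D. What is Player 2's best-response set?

argmax u_2 = {Q,R}

u_2(P vs D) = 1
u_2(Q vs D) = 4
u_2(R vs D) = 4
u_2(S vs D) = 3
u_2(T vs D) = 2
max payoff 4 at {Q,R}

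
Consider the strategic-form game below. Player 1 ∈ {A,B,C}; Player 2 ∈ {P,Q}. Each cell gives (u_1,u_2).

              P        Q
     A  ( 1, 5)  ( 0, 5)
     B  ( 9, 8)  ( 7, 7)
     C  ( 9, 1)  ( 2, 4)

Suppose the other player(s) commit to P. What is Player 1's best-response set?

u_1(A vs P) = 1
u_1(B vs P) = 9
u_1(C vs P) = 9
max payoff 9 at {B,C}

argmax u_1 = {B,C}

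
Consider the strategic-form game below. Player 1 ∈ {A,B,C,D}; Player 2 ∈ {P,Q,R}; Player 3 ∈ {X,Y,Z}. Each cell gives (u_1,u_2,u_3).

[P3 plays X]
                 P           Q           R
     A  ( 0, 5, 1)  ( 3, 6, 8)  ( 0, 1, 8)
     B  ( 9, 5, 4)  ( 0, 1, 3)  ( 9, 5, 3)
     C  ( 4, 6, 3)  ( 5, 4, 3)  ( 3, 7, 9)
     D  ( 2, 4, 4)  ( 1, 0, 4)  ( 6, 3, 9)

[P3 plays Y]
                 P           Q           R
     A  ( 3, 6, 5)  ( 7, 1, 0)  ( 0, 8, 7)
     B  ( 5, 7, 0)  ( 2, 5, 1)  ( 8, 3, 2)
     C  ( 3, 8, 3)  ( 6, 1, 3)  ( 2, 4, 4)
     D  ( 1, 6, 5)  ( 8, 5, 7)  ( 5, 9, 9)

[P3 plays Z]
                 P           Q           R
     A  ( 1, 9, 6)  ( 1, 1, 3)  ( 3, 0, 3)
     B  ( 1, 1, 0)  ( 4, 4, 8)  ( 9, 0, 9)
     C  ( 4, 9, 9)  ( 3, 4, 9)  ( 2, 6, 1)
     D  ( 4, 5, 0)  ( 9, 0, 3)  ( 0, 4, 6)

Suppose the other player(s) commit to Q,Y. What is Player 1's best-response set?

P1 best: {D}

u_1(A vs Q,Y) = 7
u_1(B vs Q,Y) = 2
u_1(C vs Q,Y) = 6
u_1(D vs Q,Y) = 8
max payoff 8 at {D}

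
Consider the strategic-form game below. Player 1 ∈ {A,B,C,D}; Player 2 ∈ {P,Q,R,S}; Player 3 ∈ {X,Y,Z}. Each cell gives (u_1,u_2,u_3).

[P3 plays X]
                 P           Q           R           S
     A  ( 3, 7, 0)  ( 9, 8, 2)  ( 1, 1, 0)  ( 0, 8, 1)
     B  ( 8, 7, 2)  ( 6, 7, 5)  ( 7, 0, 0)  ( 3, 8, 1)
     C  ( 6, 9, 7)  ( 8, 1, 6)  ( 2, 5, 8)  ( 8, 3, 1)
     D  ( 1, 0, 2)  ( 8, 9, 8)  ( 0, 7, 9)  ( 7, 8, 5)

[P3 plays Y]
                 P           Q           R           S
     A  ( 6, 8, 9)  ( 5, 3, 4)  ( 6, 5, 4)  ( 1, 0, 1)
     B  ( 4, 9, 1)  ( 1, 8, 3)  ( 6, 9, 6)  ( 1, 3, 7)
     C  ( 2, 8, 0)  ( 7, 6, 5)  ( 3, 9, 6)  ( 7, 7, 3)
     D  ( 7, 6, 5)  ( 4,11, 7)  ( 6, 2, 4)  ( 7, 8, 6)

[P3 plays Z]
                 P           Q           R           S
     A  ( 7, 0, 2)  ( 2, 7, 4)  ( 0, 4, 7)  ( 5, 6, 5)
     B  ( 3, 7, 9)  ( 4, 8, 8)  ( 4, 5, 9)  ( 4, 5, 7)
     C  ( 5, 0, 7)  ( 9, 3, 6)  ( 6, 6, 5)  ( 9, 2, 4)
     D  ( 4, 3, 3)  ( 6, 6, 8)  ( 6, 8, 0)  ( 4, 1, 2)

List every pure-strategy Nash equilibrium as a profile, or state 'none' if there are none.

(A,P,X): not NE [P1→B gives 8>3; P2→S gives 8>7; P3→Y gives 9>0]
(A,P,Y): not NE [P1→D gives 7>6]
(A,P,Z): not NE [P2→Q gives 7>0; P3→Y gives 9>2]
(A,Q,X): not NE [P3→Z gives 4>2]
(A,Q,Y): not NE [P1→C gives 7>5; P2→P gives 8>3]
(A,Q,Z): not NE [P1→C gives 9>2]
(A,R,X): not NE [P1→B gives 7>1; P2→S gives 8>1; P3→Z gives 7>0]
(A,R,Y): not NE [P2→P gives 8>5; P3→Z gives 7>4]
(A,R,Z): not NE [P1→D gives 6>0; P2→Q gives 7>4]
(A,S,X): not NE [P1→C gives 8>0; P3→Z gives 5>1]
(A,S,Y): not NE [P1→D gives 7>1; P2→P gives 8>0; P3→Z gives 5>1]
(A,S,Z): not NE [P1→C gives 9>5; P2→Q gives 7>6]
(B,P,X): not NE [P2→S gives 8>7; P3→Z gives 9>2]
(B,P,Y): not NE [P1→D gives 7>4; P3→Z gives 9>1]
(B,P,Z): not NE [P1→A gives 7>3; P2→Q gives 8>7]
(B,Q,X): not NE [P1→A gives 9>6; P2→S gives 8>7; P3→Z gives 8>5]
(B,Q,Y): not NE [P1→C gives 7>1; P2→R gives 9>8; P3→Z gives 8>3]
(B,Q,Z): not NE [P1→C gives 9>4]
(B,R,X): not NE [P2→S gives 8>0; P3→Z gives 9>0]
(B,R,Y): not NE [P3→Z gives 9>6]
(B,R,Z): not NE [P1→D gives 6>4; P2→Q gives 8>5]
(B,S,X): not NE [P1→C gives 8>3; P3→Z gives 7>1]
(B,S,Y): not NE [P1→D gives 7>1; P2→R gives 9>3]
(B,S,Z): not NE [P1→C gives 9>4; P2→Q gives 8>5]
(C,P,X): not NE [P1→B gives 8>6]
(C,P,Y): not NE [P1→D gives 7>2; P2→R gives 9>8; P3→Z gives 7>0]
(C,P,Z): not NE [P1→A gives 7>5; P2→R gives 6>0]
(C,Q,X): not NE [P1→A gives 9>8; P2→P gives 9>1]
(C,Q,Y): not NE [P2→R gives 9>6; P3→Z gives 6>5]
(C,Q,Z): not NE [P2→R gives 6>3]
(C,R,X): not NE [P1→B gives 7>2; P2→P gives 9>5]
(C,R,Y): not NE [P1→D gives 6>3; P3→X gives 8>6]
(C,R,Z): not NE [P3→X gives 8>5]
(C,S,X): not NE [P2→P gives 9>3; P3→Z gives 4>1]
(C,S,Y): not NE [P2→R gives 9>7; P3→Z gives 4>3]
(C,S,Z): not NE [P2→R gives 6>2]
(D,P,X): not NE [P1→B gives 8>1; P2→Q gives 9>0; P3→Y gives 5>2]
(D,P,Y): not NE [P2→Q gives 11>6]
(D,P,Z): not NE [P1→A gives 7>4; P2→R gives 8>3; P3→Y gives 5>3]
(D,Q,X): not NE [P1→A gives 9>8]
(D,Q,Y): not NE [P1→C gives 7>4; P3→Z gives 8>7]
(D,Q,Z): not NE [P1→C gives 9>6; P2→R gives 8>6]
(D,R,X): not NE [P1→B gives 7>0; P2→Q gives 9>7]
(D,R,Y): not NE [P2→Q gives 11>2; P3→X gives 9>4]
(D,R,Z): not NE [P3→X gives 9>0]
(D,S,X): not NE [P1→C gives 8>7; P2→Q gives 9>8; P3→Y gives 6>5]
(D,S,Y): not NE [P2→Q gives 11>8]
(D,S,Z): not NE [P1→C gives 9>4; P2→R gives 8>1; P3→Y gives 6>2]

Equilibria: none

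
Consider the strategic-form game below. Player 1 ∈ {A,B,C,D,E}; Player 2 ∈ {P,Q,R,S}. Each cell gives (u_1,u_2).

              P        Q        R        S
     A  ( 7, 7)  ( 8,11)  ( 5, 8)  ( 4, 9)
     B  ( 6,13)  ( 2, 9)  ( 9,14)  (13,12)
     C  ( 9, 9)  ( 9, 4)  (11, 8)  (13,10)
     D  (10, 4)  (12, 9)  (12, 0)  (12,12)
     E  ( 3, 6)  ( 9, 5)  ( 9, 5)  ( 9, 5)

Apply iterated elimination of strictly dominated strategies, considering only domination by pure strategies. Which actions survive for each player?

IESDS → P1:{B,C,D} P2:{P,R,S}

P1 drop A (C beats it: P:9>7 Q:9>8 R:11>5 S:13>4)
P1 drop E (D beats it: P:10>3 Q:12>9 R:12>9 S:12>9)
P2 drop Q (S beats it: B:12>9 C:10>4 D:12>9)
P1→{B,C,D} P2→{P,R,S}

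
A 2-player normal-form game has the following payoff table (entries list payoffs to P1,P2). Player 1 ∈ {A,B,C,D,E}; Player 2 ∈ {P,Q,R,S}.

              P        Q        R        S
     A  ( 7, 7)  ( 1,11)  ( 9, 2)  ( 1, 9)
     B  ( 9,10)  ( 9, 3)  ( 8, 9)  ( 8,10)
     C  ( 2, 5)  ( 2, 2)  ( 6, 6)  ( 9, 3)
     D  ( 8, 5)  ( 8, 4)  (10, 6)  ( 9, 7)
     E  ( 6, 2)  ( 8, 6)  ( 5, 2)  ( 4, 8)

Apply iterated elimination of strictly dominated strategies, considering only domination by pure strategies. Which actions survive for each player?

IESDS → P1:{B,C,D} P2:{P,R,S}

P1 drop A (D beats it: P:8>7 Q:8>1 R:10>9 S:9>1)
P1 drop E (B beats it: P:9>6 Q:9>8 R:8>5 S:8>4)
P2 drop Q (P beats it: B:10>3 C:5>2 D:5>4)
P1→{B,C,D} P2→{P,R,S}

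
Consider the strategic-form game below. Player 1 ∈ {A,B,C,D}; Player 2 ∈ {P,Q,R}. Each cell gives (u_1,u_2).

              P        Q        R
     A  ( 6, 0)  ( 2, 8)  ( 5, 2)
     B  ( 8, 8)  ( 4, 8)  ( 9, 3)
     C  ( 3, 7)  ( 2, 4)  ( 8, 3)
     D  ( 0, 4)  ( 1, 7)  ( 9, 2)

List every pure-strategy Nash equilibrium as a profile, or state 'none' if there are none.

(A,P): not NE [P1→B gives 8>6; P2→Q gives 8>0]
(A,Q): not NE [P1→B gives 4>2]
(A,R): not NE [P1→D gives 9>5; P2→Q gives 8>2]
(B,P): NE
(B,Q): NE
(B,R): not NE [P2→Q gives 8>3]
(C,P): not NE [P1→B gives 8>3]
(C,Q): not NE [P1→B gives 4>2; P2→P gives 7>4]
(C,R): not NE [P1→D gives 9>8; P2→P gives 7>3]
(D,P): not NE [P1→B gives 8>0; P2→Q gives 7>4]
(D,Q): not NE [P1→B gives 4>1]
(D,R): not NE [P2→Q gives 7>2]

PSNE = {(B,P), (B,Q)}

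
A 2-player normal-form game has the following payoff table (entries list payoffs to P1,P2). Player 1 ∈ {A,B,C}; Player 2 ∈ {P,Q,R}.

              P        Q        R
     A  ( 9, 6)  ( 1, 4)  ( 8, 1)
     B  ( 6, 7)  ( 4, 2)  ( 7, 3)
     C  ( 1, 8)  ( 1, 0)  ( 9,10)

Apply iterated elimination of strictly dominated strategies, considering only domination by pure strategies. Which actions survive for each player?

IESDS → P1:{A,C} P2:{P,R}

P2 drop Q (P beats it: A:6>4 B:7>2 C:8>0)
P1 drop B (A beats it: P:9>6 R:8>7)
P1→{A,C} P2→{P,R}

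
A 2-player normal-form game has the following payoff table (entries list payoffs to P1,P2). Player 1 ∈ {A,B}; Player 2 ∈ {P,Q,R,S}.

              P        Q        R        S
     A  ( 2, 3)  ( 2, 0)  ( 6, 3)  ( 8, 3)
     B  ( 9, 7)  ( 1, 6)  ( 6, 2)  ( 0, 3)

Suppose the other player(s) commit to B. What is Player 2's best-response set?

u_2(P vs B) = 7
u_2(Q vs B) = 6
u_2(R vs B) = 2
u_2(S vs B) = 3
max payoff 7 at {P}

P2 best: {P}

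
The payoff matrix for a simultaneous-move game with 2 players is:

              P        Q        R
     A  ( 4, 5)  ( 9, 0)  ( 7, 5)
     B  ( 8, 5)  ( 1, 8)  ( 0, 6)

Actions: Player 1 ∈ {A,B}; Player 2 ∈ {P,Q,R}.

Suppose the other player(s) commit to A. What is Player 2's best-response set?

argmax u_2 = {P,R}

u_2(P vs A) = 5
u_2(Q vs A) = 0
u_2(R vs A) = 5
max payoff 5 at {P,R}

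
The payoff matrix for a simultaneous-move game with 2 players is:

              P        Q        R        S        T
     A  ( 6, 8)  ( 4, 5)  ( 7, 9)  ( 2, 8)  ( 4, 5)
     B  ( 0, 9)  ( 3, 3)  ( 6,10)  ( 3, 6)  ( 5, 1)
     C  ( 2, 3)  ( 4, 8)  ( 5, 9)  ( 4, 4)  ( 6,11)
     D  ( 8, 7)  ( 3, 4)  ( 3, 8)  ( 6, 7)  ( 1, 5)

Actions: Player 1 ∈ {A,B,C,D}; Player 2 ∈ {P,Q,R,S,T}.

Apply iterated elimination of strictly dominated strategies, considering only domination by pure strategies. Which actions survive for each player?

P2 drop P (R beats it: A:9>8 B:10>9 C:9>3 D:8>7)
P2 drop Q (R beats it: A:9>5 B:10>3 C:9>8 D:8>4)
P2 drop S (R beats it: A:9>8 B:10>6 C:9>4 D:8>7)
P1 drop D (A beats it: R:7>3 T:4>1)
P1→{A,B,C} P2→{R,T}

Survivors P1:{A,B,C} P2:{R,T}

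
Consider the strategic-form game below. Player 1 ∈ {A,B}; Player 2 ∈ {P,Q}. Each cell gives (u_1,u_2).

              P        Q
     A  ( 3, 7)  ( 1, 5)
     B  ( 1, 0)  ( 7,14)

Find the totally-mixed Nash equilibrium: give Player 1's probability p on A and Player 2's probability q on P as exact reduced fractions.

p=7/8, q=3/4

P1 indiff ⇒ q·3+(1-q)·1 = q·1+(1-q)·7 ⇒ q(2) = (1-q)(6) ⇒ q = 3/4
P2 indiff ⇒ p·7+(1-p)·0 = p·5+(1-p)·14 ⇒ p(2) = (1-p)(14) ⇒ p = 7/8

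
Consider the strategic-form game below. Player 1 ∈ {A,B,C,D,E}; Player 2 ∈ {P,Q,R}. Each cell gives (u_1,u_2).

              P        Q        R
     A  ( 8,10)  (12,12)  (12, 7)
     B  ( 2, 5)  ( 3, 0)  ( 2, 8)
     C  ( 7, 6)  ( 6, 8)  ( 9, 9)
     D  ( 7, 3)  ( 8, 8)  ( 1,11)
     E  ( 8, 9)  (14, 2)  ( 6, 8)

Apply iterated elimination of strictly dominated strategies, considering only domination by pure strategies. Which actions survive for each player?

P1 drop B (A beats it: P:8>2 Q:12>3 R:12>2)
P1 drop C (A beats it: P:8>7 Q:12>6 R:12>9)
P1 drop D (A beats it: P:8>7 Q:12>8 R:12>1)
P2 drop R (P beats it: A:10>7 E:9>8)
P1→{A,E} P2→{P,Q}

IESDS → P1:{A,E} P2:{P,Q}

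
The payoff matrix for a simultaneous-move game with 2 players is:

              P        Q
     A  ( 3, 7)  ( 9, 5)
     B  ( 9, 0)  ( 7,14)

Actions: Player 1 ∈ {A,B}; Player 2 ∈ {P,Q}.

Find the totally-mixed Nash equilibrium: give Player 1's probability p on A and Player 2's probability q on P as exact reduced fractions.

P1 indiff ⇒ q·3+(1-q)·9 = q·9+(1-q)·7 ⇒ q(-6) = (1-q)(-2) ⇒ q = 1/4
P2 indiff ⇒ p·7+(1-p)·0 = p·5+(1-p)·14 ⇒ p(2) = (1-p)(14) ⇒ p = 7/8

P1 mixes 7/8 on A; P2 mixes 1/4 on P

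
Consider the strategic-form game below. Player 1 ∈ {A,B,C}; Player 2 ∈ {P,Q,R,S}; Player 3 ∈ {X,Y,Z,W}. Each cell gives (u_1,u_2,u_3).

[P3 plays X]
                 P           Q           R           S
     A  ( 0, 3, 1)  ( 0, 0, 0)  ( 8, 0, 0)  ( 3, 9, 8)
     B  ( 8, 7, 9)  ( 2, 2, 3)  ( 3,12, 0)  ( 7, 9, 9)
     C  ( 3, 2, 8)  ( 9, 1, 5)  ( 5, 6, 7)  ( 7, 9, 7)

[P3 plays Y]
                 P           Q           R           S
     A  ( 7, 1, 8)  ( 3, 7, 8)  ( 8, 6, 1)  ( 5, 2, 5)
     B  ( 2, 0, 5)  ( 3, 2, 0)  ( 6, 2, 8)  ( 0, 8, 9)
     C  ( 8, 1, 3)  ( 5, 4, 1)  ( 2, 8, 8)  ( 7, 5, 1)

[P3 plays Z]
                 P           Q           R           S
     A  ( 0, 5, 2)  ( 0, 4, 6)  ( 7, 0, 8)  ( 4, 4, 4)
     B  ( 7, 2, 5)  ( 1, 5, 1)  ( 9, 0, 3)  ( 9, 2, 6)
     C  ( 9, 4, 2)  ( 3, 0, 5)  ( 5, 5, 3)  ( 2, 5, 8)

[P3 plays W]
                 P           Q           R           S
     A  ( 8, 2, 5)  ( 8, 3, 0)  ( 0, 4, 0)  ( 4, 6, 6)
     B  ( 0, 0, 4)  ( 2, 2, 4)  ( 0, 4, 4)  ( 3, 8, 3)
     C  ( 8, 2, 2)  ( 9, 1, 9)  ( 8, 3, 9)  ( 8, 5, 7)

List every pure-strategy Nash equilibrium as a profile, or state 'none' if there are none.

No pure NE.

(A,P,X): not NE [P1→B gives 8>0; P2→S gives 9>3; P3→Y gives 8>1]
(A,P,Y): not NE [P1→C gives 8>7; P2→Q gives 7>1]
(A,P,Z): not NE [P1→C gives 9>0; P3→Y gives 8>2]
(A,P,W): not NE [P2→S gives 6>2; P3→Y gives 8>5]
(A,Q,X): not NE [P1→C gives 9>0; P2→S gives 9>0; P3→Y gives 8>0]
(A,Q,Y): not NE [P1→C gives 5>3]
(A,Q,Z): not NE [P1→C gives 3>0; P2→P gives 5>4; P3→Y gives 8>6]
(A,Q,W): not NE [P1→C gives 9>8; P2→S gives 6>3; P3→Y gives 8>0]
(A,R,X): not NE [P2→S gives 9>0; P3→Z gives 8>0]
(A,R,Y): not NE [P2→Q gives 7>6; P3→Z gives 8>1]
(A,R,Z): not NE [P1→B gives 9>7; P2→P gives 5>0]
(A,R,W): not NE [P1→C gives 8>0; P2→S gives 6>4; P3→Z gives 8>0]
(A,S,X): not NE [P1→C gives 7>3]
(A,S,Y): not NE [P1→C gives 7>5; P2→Q gives 7>2; P3→X gives 8>5]
(A,S,Z): not NE [P1→B gives 9>4; P2→P gives 5>4; P3→X gives 8>4]
(A,S,W): not NE [P1→C gives 8>4; P3→X gives 8>6]
(B,P,X): not NE [P2→R gives 12>7]
(B,P,Y): not NE [P1→C gives 8>2; P2→S gives 8>0; P3→X gives 9>5]
(B,P,Z): not NE [P1→C gives 9>7; P2→Q gives 5>2; P3→X gives 9>5]
(B,P,W): not NE [P1→C gives 8>0; P2→S gives 8>0; P3→X gives 9>4]
(B,Q,X): not NE [P1→C gives 9>2; P2→R gives 12>2; P3→W gives 4>3]
(B,Q,Y): not NE [P1→C gives 5>3; P2→S gives 8>2; P3→W gives 4>0]
(B,Q,Z): not NE [P1→C gives 3>1; P3→W gives 4>1]
(B,Q,W): not NE [P1→C gives 9>2; P2→S gives 8>2]
(B,R,X): not NE [P1→A gives 8>3; P3→Y gives 8>0]
(B,R,Y): not NE [P1→A gives 8>6; P2→S gives 8>2]
(B,R,Z): not NE [P2→Q gives 5>0; P3→Y gives 8>3]
(B,R,W): not NE [P1→C gives 8>0; P2→S gives 8>4; P3→Y gives 8>4]
(B,S,X): not NE [P2→R gives 12>9]
(B,S,Y): not NE [P1→C gives 7>0]
(B,S,Z): not NE [P2→Q gives 5>2; P3→Y gives 9>6]
(B,S,W): not NE [P1→C gives 8>3; P3→Y gives 9>3]
(C,P,X): not NE [P1→B gives 8>3; P2→S gives 9>2]
(C,P,Y): not NE [P2→R gives 8>1; P3→X gives 8>3]
(C,P,Z): not NE [P2→S gives 5>4; P3→X gives 8>2]
(C,P,W): not NE [P2→S gives 5>2; P3→X gives 8>2]
(C,Q,X): not NE [P2→S gives 9>1; P3→W gives 9>5]
(C,Q,Y): not NE [P2→R gives 8>4; P3→W gives 9>1]
(C,Q,Z): not NE [P2→S gives 5>0; P3→W gives 9>5]
(C,Q,W): not NE [P2→S gives 5>1]
(C,R,X): not NE [P1→A gives 8>5; P2→S gives 9>6; P3→W gives 9>7]
(C,R,Y): not NE [P1→A gives 8>2; P3→W gives 9>8]
(C,R,Z): not NE [P1→B gives 9>5; P3→W gives 9>3]
(C,R,W): not NE [P2→S gives 5>3]
(C,S,X): not NE [P3→Z gives 8>7]
(C,S,Y): not NE [P2→R gives 8>5; P3→Z gives 8>1]
(C,S,Z): not NE [P1→B gives 9>2]
(C,S,W): not NE [P3→Z gives 8>7]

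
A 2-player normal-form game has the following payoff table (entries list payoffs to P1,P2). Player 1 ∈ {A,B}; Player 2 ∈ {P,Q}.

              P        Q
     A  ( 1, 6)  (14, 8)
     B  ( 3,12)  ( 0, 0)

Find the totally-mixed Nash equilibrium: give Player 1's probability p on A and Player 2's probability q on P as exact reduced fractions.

p=6/7, q=7/8

P1 indiff ⇒ q·1+(1-q)·14 = q·3+(1-q)·0 ⇒ q(-2) = (1-q)(-14) ⇒ q = 7/8
P2 indiff ⇒ p·6+(1-p)·12 = p·8+(1-p)·0 ⇒ p(-2) = (1-p)(-12) ⇒ p = 6/7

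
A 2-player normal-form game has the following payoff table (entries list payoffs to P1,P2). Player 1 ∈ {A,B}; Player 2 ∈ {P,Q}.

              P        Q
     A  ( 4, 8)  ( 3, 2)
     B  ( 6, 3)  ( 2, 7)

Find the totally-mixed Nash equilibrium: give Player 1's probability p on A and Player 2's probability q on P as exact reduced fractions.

p=2/5, q=1/3

P1 indiff ⇒ q·4+(1-q)·3 = q·6+(1-q)·2 ⇒ q(-2) = (1-q)(-1) ⇒ q = 1/3
P2 indiff ⇒ p·8+(1-p)·3 = p·2+(1-p)·7 ⇒ p(6) = (1-p)(4) ⇒ p = 2/5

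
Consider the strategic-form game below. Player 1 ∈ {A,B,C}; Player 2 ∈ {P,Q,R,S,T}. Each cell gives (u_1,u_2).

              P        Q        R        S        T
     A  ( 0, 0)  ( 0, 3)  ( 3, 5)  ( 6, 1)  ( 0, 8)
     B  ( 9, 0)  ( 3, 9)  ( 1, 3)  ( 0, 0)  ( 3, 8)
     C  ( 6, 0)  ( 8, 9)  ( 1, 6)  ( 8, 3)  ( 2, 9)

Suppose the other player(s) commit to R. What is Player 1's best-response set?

argmax u_1 = {A}

u_1(A vs R) = 3
u_1(B vs R) = 1
u_1(C vs R) = 1
max payoff 3 at {A}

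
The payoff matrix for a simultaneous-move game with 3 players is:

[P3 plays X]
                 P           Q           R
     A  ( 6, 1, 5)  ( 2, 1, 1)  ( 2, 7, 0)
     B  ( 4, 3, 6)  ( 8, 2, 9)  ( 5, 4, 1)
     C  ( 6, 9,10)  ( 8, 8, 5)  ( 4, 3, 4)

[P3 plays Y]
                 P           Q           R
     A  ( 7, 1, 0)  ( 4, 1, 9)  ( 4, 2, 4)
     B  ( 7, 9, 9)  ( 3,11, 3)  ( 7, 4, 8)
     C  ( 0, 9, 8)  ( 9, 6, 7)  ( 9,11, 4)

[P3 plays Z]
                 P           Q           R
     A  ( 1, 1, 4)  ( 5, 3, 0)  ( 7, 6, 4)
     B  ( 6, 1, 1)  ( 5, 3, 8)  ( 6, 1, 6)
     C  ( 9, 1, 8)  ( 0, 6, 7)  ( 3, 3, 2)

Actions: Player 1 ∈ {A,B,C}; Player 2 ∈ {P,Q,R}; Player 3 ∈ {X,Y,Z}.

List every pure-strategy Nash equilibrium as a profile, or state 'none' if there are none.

(A,P,X): not NE [P2→R gives 7>1]
(A,P,Y): not NE [P2→R gives 2>1; P3→X gives 5>0]
(A,P,Z): not NE [P1→C gives 9>1; P2→R gives 6>1; P3→X gives 5>4]
(A,Q,X): not NE [P1→C gives 8>2; P2→R gives 7>1; P3→Y gives 9>1]
(A,Q,Y): not NE [P1→C gives 9>4; P2→R gives 2>1]
(A,Q,Z): not NE [P2→R gives 6>3; P3→Y gives 9>0]
(A,R,X): not NE [P1→B gives 5>2; P3→Z gives 4>0]
(A,R,Y): not NE [P1→C gives 9>4]
(A,R,Z): NE
(B,P,X): not NE [P1→C gives 6>4; P2→R gives 4>3; P3→Y gives 9>6]
(B,P,Y): not NE [P2→Q gives 11>9]
(B,P,Z): not NE [P1→C gives 9>6; P2→Q gives 3>1; P3→Y gives 9>1]
(B,Q,X): not NE [P2→R gives 4>2]
(B,Q,Y): not NE [P1→C gives 9>3; P3→X gives 9>3]
(B,Q,Z): not NE [P3→X gives 9>8]
(B,R,X): not NE [P3→Y gives 8>1]
(B,R,Y): not NE [P1→C gives 9>7; P2→Q gives 11>4]
(B,R,Z): not NE [P1→A gives 7>6; P2→Q gives 3>1; P3→Y gives 8>6]
(C,P,X): NE
(C,P,Y): not NE [P1→B gives 7>0; P2→R gives 11>9; P3→X gives 10>8]
(C,P,Z): not NE [P2→Q gives 6>1; P3→X gives 10>8]
(C,Q,X): not NE [P2→P gives 9>8; P3→Z gives 7>5]
(C,Q,Y): not NE [P2→R gives 11>6]
(C,Q,Z): not NE [P1→B gives 5>0]
(C,R,X): not NE [P1→B gives 5>4; P2→P gives 9>3]
(C,R,Y): NE
(C,R,Z): not NE [P1→A gives 7>3; P2→Q gives 6>3; P3→Y gives 4>2]

PSNE = {(A,R,Z), (C,P,X), (C,R,Y)}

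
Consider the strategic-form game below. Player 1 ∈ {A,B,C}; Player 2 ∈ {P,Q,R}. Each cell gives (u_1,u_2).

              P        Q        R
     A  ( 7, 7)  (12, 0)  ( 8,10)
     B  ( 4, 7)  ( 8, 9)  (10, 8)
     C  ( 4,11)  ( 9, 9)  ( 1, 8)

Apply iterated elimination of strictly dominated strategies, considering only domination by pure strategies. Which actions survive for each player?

IESDS → P1:{A,B} P2:{Q,R}

P1 drop C (A beats it: P:7>4 Q:12>9 R:8>1)
P2 drop P (R beats it: A:10>7 B:8>7)
P1→{A,B} P2→{Q,R}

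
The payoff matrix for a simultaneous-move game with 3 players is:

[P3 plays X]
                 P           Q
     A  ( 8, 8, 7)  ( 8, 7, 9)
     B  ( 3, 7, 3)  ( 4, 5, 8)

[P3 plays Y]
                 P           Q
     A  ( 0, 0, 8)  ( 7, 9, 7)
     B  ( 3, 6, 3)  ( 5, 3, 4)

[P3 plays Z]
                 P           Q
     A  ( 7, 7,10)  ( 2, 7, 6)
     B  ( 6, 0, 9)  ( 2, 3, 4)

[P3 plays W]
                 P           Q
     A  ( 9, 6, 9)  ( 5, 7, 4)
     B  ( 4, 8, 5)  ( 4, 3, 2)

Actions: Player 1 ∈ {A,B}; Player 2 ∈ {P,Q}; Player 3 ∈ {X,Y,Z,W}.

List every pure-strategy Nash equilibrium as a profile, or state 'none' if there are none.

Nash profiles: (A,P,Z)

(A,P,X): not NE [P3→Z gives 10>7]
(A,P,Y): not NE [P1→B gives 3>0; P2→Q gives 9>0; P3→Z gives 10>8]
(A,P,Z): NE
(A,P,W): not NE [P2→Q gives 7>6; P3→Z gives 10>9]
(A,Q,X): not NE [P2→P gives 8>7]
(A,Q,Y): not NE [P3→X gives 9>7]
(A,Q,Z): not NE [P3→X gives 9>6]
(A,Q,W): not NE [P3→X gives 9>4]
(B,P,X): not NE [P1→A gives 8>3; P3→Z gives 9>3]
(B,P,Y): not NE [P3→Z gives 9>3]
(B,P,Z): not NE [P1→A gives 7>6; P2→Q gives 3>0]
(B,P,W): not NE [P1→A gives 9>4; P3→Z gives 9>5]
(B,Q,X): not NE [P1→A gives 8>4; P2→P gives 7>5]
(B,Q,Y): not NE [P1→A gives 7>5; P2→P gives 6>3; P3→X gives 8>4]
(B,Q,Z): not NE [P3→X gives 8>4]
(B,Q,W): not NE [P1→A gives 5>4; P2→P gives 8>3; P3→X gives 8>2]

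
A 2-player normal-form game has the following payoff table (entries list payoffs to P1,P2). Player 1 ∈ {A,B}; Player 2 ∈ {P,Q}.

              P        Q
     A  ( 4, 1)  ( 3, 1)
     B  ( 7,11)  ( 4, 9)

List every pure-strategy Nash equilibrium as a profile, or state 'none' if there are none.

Nash profiles: (B,P)

(A,P): not NE [P1→B gives 7>4]
(A,Q): not NE [P1→B gives 4>3]
(B,P): NE
(B,Q): not NE [P2→P gives 11>9]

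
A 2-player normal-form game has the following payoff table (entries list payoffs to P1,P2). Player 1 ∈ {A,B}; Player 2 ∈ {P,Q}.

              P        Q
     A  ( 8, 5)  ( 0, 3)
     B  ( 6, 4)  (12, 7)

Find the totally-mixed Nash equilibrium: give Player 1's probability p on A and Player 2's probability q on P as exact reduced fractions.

P1 indiff ⇒ q·8+(1-q)·0 = q·6+(1-q)·12 ⇒ q(2) = (1-q)(12) ⇒ q = 6/7
P2 indiff ⇒ p·5+(1-p)·4 = p·3+(1-p)·7 ⇒ p(2) = (1-p)(3) ⇒ p = 3/5

p=3/5, q=6/7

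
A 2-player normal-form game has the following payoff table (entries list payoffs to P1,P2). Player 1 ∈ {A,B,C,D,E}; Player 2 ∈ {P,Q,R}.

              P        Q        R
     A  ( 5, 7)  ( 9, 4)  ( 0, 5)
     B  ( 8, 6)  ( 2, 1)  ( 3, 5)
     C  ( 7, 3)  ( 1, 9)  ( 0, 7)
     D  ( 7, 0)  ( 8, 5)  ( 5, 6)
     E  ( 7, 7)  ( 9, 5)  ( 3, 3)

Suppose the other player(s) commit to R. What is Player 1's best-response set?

u_1(A vs R) = 0
u_1(B vs R) = 3
u_1(C vs R) = 0
u_1(D vs R) = 5
u_1(E vs R) = 3
max payoff 5 at {D}

BR_1 = {D}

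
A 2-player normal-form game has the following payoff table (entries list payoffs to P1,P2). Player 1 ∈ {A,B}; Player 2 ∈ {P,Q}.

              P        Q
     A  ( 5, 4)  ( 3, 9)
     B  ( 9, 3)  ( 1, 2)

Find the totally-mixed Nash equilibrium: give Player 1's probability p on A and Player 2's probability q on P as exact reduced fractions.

(p,q) = (1/6, 1/3)

P1 indiff ⇒ q·5+(1-q)·3 = q·9+(1-q)·1 ⇒ q(-4) = (1-q)(-2) ⇒ q = 1/3
P2 indiff ⇒ p·4+(1-p)·3 = p·9+(1-p)·2 ⇒ p(-5) = (1-p)(-1) ⇒ p = 1/6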